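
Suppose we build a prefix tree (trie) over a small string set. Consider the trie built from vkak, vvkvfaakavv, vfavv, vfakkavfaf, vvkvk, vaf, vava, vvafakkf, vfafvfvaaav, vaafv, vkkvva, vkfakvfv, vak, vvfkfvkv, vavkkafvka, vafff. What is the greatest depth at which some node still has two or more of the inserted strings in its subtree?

The deepest shared node is where two words last agree before diverging.
e.g. "vvkvfaakavv" and "vvkvk" share the prefix "vvkv" of length 4; no pair shares a longer one.
Longest shared-prefix length: 4

4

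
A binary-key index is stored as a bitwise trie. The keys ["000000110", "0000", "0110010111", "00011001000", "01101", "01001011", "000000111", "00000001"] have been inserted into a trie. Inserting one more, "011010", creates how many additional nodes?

1

The longest prefix of "011010" already in the trie is "01101" (length 5).
So 6 − 5 = 1 new nodes.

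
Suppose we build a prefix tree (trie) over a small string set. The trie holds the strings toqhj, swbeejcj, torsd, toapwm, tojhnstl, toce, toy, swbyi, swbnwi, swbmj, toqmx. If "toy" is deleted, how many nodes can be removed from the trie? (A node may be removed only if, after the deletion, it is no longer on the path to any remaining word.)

Walk "toy" from the leaf back toward the root, removing each node that no remaining word uses.
The suffix "y" (1 node) is used only by "toy"; the node for "to" still has the child "q", so pruning stops there.
Nodes removed: 1

1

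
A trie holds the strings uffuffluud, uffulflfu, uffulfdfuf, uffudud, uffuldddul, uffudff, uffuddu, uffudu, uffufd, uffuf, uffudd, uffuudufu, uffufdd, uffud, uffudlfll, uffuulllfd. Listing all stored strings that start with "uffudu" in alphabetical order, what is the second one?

Filter for "uffudu…" and sort: "uffudu", "uffudud"
The 2nd is uffudud.

uffudud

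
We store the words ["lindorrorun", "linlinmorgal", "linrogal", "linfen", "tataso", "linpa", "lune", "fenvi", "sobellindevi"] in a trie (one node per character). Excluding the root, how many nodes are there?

56

Trace insertions, counting only characters that open a new branch:
  "lindorrorun" → 11 new (l, i, n, d, o, r, r, o, r, u, n)
  "linlinmorgal" → prefix "lin" already present; 9 new (l, i, n, m, o, r, g, a, l)
  "linrogal" → prefix "lin" already present; 5 new (r, o, g, a, l)
  "linfen" → prefix "lin" already present; 3 new (f, e, n)
  "tataso" → 6 new (t, a, t, a, s, o)
  "linpa" → prefix "lin" already present; 2 new (p, a)
  "lune" → prefix "l" already present; 3 new (u, n, e)
  "fenvi" → 5 new (f, e, n, v, i)
  "sobellindevi" → 12 new (s, o, b, e, l, l, i, n, d, e, v, i)
Total nodes = 11 + 9 + 5 + 3 + 6 + 2 + 3 + 5 + 12 = 56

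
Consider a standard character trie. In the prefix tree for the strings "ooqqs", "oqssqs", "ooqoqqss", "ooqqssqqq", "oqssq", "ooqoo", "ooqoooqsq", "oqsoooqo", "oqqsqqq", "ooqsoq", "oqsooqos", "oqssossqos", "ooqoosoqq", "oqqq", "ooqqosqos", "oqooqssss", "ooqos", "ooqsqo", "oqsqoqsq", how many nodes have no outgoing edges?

16

Leaves are exactly the stored words that no other stored word extends.
Those words: "ooqoooqsq", "ooqoosoqq", "ooqoqqss", "ooqos", "ooqqosqos", "ooqqssqqq", "ooqsoq", "ooqsqo", "oqooqssss", "oqqq", "oqqsqqq", "oqsoooqo", "oqsooqos", "oqsqoqsq", "oqssossqos", "oqssqs"
Leaf count: 16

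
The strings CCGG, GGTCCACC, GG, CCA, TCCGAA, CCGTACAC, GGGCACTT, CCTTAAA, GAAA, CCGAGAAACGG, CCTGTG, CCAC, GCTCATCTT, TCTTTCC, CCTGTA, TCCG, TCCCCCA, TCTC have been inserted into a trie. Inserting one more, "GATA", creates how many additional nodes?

"GA" is already a path in the trie; the remaining "TA" must be added.
New nodes needed: |"GATA"| − 2 = 4 − 2 = 2.

2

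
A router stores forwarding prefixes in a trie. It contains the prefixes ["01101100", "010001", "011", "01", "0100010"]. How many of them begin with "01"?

5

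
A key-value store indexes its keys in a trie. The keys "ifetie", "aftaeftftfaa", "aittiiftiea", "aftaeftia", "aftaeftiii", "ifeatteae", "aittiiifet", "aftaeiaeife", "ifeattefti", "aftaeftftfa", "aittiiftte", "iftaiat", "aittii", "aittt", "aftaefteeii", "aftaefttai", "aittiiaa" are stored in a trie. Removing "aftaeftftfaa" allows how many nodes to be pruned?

1

After clearing the end-marker at "aftaeftftfaa", prune upward until reaching a node still needed by another word.
The suffix "a" (1 node) is used only by "aftaeftftfaa"; "aftaeftftfa" is itself a stored word, so pruning stops there.
Nodes removed: 1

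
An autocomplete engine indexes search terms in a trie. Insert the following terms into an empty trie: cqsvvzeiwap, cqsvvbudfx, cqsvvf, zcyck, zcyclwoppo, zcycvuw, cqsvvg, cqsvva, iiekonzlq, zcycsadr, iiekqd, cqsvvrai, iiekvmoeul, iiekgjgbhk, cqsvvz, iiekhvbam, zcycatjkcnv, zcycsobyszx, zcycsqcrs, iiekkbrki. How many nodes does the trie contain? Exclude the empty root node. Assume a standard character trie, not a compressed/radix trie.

90

Insert word by word; a character creates a node only if that edge doesn't already exist:
  "cqsvvzeiwap" → 11 new (c, q, s, v, v, z, e, i, w, a, p)
  "cqsvvbudfx" → prefix "cqsvv" already present; 5 new (b, u, d, f, x)
  "cqsvvf" → prefix "cqsvv" already present; 1 new (f)
  "zcyck" → 5 new (z, c, y, c, k)
  "zcyclwoppo" → prefix "zcyc" already present; 6 new (l, w, o, p, p, o)
  "zcycvuw" → prefix "zcyc" already present; 3 new (v, u, w)
  "cqsvvg" → prefix "cqsvv" already present; 1 new (g)
  "cqsvva" → prefix "cqsvv" already present; 1 new (a)
  "iiekonzlq" → 9 new (i, i, e, k, o, n, z, l, q)
  "zcycsadr" → prefix "zcyc" already present; 4 new (s, a, d, r)
  "iiekqd" → prefix "iiek" already present; 2 new (q, d)
  "cqsvvrai" → prefix "cqsvv" already present; 3 new (r, a, i)
  "iiekvmoeul" → prefix "iiek" already present; 6 new (v, m, o, e, u, l)
  "iiekgjgbhk" → prefix "iiek" already present; 6 new (g, j, g, b, h, k)
  "cqsvvz" → prefix "cqsvvz" already present; 0 new (none)
  "iiekhvbam" → prefix "iiek" already present; 5 new (h, v, b, a, m)
  "zcycatjkcnv" → prefix "zcyc" already present; 7 new (a, t, j, k, c, n, v)
  "zcycsobyszx" → prefix "zcycs" already present; 6 new (o, b, y, s, z, x)
  "zcycsqcrs" → prefix "zcycs" already present; 4 new (q, c, r, s)
  "iiekkbrki" → prefix "iiek" already present; 5 new (k, b, r, k, i)
Total nodes = 11 + 5 + 1 + 5 + 6 + 3 + 1 + 1 + 9 + 4 + 2 + 3 + 6 + 6 + 0 + 5 + 7 + 6 + 4 + 5 = 90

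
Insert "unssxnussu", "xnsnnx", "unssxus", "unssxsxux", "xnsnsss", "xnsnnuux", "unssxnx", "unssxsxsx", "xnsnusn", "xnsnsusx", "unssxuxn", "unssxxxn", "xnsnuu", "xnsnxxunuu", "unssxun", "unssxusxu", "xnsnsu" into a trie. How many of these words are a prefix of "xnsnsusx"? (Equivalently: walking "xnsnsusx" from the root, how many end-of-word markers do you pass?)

2

Traverse "xnsnsusx" character by character; count nodes along the way that are marked as word ends.
Prefixes of the query that are stored words: "xnsnsu", "xnsnsusx"
Count: 2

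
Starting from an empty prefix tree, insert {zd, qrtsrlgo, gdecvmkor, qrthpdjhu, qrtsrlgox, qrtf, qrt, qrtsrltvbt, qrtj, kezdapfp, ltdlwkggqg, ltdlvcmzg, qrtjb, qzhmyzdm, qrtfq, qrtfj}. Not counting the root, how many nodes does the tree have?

Insert word by word; a character creates a node only if that edge doesn't already exist:
  "zd" → 2 new (z, d)
  "qrtsrlgo" → 8 new (q, r, t, s, r, l, g, o)
  "gdecvmkor" → 9 new (g, d, e, c, v, m, k, o, r)
  "qrthpdjhu" → prefix "qrt" already present; 6 new (h, p, d, j, h, u)
  "qrtsrlgox" → prefix "qrtsrlgo" already present; 1 new (x)
  "qrtf" → prefix "qrt" already present; 1 new (f)
  "qrt" → prefix "qrt" already present; 0 new (none)
  "qrtsrltvbt" → prefix "qrtsrl" already present; 4 new (t, v, b, t)
  "qrtj" → prefix "qrt" already present; 1 new (j)
  "kezdapfp" → 8 new (k, e, z, d, a, p, f, p)
  "ltdlwkggqg" → 10 new (l, t, d, l, w, k, g, g, q, g)
  "ltdlvcmzg" → prefix "ltdl" already present; 5 new (v, c, m, z, g)
  "qrtjb" → prefix "qrtj" already present; 1 new (b)
  "qzhmyzdm" → prefix "q" already present; 7 new (z, h, m, y, z, d, m)
  "qrtfq" → prefix "qrtf" already present; 1 new (q)
  "qrtfj" → prefix "qrtf" already present; 1 new (j)
Total nodes = 2 + 8 + 9 + 6 + 1 + 1 + 0 + 4 + 1 + 8 + 10 + 5 + 1 + 7 + 1 + 1 = 65

65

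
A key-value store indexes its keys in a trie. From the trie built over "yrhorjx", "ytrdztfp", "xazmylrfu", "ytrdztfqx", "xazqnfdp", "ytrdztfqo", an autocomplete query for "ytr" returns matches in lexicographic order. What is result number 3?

DFS of the "ytr" subtree visits, in order: "ytrdztfp", "ytrdztfqo", "ytrdztfqx"
Position 3: ytrdztfqx

ytrdztfqx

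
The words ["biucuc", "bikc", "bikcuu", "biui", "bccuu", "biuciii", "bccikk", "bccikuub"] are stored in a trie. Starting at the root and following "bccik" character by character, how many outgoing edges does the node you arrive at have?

2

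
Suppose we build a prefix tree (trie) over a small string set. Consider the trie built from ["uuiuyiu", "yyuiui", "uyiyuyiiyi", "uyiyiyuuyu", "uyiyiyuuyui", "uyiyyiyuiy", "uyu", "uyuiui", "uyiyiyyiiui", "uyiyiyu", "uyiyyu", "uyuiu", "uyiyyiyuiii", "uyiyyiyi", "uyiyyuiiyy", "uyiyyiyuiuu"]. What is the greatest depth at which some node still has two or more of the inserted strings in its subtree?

The deepest shared node is where two words last agree before diverging.
e.g. "uyiyiyuuyu" and "uyiyiyuuyui" share the prefix "uyiyiyuuyu" of length 10; no pair shares a longer one.
Longest shared-prefix length: 10

10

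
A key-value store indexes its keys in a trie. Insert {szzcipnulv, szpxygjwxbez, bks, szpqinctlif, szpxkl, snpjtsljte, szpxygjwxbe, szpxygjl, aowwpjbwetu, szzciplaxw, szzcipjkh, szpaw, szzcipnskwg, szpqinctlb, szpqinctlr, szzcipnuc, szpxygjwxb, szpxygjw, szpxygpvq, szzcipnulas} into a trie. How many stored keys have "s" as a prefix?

18

Walk to "s"; the words in its subtree are exactly those with that prefix.
Matches: "snpjtsljte", "szpaw", "szpqinctlb", "szpqinctlif", "szpqinctlr", "szpxkl", "szpxygjl", "szpxygjw", "szpxygjwxb", "szpxygjwxbe", "szpxygjwxbez", "szpxygpvq", "szzcipjkh", "szzciplaxw", "szzcipnskwg", "szzcipnuc", "szzcipnulas", "szzcipnulv"
Count: 18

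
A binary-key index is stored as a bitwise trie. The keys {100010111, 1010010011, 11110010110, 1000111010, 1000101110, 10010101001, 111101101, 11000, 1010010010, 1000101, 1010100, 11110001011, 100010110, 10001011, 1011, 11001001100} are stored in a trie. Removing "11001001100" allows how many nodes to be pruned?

7

A node on "11001001100"'s path can go only if nothing else ends at it or branches off below it.
The suffix "1001100" (7 nodes) is used only by "11001001100"; the node for "1100" still has the child "0", so pruning stops there.
Nodes removed: 7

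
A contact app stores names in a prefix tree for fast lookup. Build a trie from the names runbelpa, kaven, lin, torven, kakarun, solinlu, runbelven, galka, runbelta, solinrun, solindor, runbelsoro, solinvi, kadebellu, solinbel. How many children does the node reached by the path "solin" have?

Follow the path "solin" to its node, then look at its outgoing edges.
Distinct next characters after "solin": b, d, l, r, v.
That node has 5 child edges.

5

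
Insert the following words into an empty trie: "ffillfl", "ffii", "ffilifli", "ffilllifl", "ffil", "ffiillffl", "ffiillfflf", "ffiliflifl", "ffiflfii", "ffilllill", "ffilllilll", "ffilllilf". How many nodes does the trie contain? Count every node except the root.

For each word, the new-node count is its length minus the longest prefix already in the trie:
  "ffillfl" → 7 new (f, f, i, l, l, f, l)
  "ffii" → prefix "ffi" already present; 1 new (i)
  "ffilifli" → prefix "ffil" already present; 4 new (i, f, l, i)
  "ffilllifl" → prefix "ffill" already present; 4 new (l, i, f, l)
  "ffil" → prefix "ffil" already present; 0 new (none)
  "ffiillffl" → prefix "ffii" already present; 5 new (l, l, f, f, l)
  "ffiillfflf" → prefix "ffiillffl" already present; 1 new (f)
  "ffiliflifl" → prefix "ffilifli" already present; 2 new (f, l)
  "ffiflfii" → prefix "ffi" already present; 5 new (f, l, f, i, i)
  "ffilllill" → prefix "ffillli" already present; 2 new (l, l)
  "ffilllilll" → prefix "ffilllill" already present; 1 new (l)
  "ffilllilf" → prefix "ffilllil" already present; 1 new (f)
Total nodes = 7 + 1 + 4 + 4 + 0 + 5 + 1 + 2 + 5 + 2 + 1 + 1 = 33

33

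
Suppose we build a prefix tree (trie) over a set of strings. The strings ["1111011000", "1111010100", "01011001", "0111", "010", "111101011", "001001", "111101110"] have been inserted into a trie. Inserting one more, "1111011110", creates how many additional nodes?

"11110111" is already a path in the trie; the remaining "10" must be added.
New nodes needed: |"1111011110"| − 8 = 10 − 8 = 2.

2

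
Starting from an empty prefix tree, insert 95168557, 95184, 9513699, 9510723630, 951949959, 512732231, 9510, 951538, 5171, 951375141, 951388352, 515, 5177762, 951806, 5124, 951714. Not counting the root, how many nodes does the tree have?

62

Count nodes per top-level branch (shared prefixes stored once):
  '5'-branch (5124, 512732231, 515, 5171, 5177762): 17 nodes
  '9'-branch (9510, 9510723630, 9513699, 951375141, 951388352, 951538, 95168557, 951714, 951806, 95184, 951949959): 45 nodes
Sum: 62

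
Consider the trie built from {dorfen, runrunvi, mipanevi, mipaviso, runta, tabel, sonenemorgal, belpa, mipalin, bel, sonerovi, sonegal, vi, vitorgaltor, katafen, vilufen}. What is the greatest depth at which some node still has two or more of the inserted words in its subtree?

4

The deepest shared node is where two words last agree before diverging.
"mipalin" and "mipanevi" agree on "mipa" (4 characters) before diverging; nothing deeper is shared.
Longest shared-prefix length: 4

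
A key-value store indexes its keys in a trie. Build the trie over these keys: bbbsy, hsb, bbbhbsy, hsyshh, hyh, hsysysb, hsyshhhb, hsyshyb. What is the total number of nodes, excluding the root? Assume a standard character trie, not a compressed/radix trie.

Trace insertions, counting only characters that open a new branch:
  "bbbsy" → 5 new (b, b, b, s, y)
  "hsb" → 3 new (h, s, b)
  "bbbhbsy" → prefix "bbb" already present; 4 new (h, b, s, y)
  "hsyshh" → prefix "hs" already present; 4 new (y, s, h, h)
  "hyh" → prefix "h" already present; 2 new (y, h)
  "hsysysb" → prefix "hsys" already present; 3 new (y, s, b)
  "hsyshhhb" → prefix "hsyshh" already present; 2 new (h, b)
  "hsyshyb" → prefix "hsysh" already present; 2 new (y, b)
Total nodes = 5 + 3 + 4 + 4 + 2 + 3 + 2 + 2 = 25

25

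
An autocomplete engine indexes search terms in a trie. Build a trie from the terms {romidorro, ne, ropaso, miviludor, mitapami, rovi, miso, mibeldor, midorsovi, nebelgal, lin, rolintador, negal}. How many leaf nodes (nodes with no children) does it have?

Leaves are exactly the stored words that no other stored word extends.
Those words: "lin", "mibeldor", "midorsovi", "miso", "mitapami", "miviludor", "nebelgal", "negal", "rolintador", "romidorro", "ropaso", "rovi"
Leaf count: 12

12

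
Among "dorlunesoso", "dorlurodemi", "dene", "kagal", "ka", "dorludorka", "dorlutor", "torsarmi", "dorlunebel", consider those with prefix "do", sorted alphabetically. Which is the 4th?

Filter for "do…" and sort: "dorludorka", "dorlunebel", "dorlunesoso", "dorlurodemi", "dorlutor"
The 4th is dorlurodemi.

dorlurodemi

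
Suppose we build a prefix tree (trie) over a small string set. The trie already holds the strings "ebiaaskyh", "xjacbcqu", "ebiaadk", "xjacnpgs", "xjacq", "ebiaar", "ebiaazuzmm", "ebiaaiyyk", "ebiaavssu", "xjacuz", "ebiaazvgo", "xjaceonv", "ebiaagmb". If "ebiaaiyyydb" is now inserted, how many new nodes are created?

Walking "ebiaaiyyydb" from the root, the first 8 characters ("ebiaaiyy") follow existing edges; "y" is the first miss.
New nodes needed: |"ebiaaiyyydb"| − 8 = 11 − 8 = 3.

3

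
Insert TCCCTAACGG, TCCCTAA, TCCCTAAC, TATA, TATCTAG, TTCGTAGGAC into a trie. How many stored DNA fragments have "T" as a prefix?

Filter for entries beginning with "T":
Matches: "TATA", "TATCTAG", "TCCCTAA", "TCCCTAAC", "TCCCTAACGG", "TTCGTAGGAC"
Count: 6

6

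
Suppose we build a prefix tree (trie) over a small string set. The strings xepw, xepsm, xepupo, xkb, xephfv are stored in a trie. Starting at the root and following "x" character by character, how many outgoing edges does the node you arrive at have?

The children of the "x" node are the distinct next characters among strings starting with "x".
Distinct next characters after "x": e, k.
That node has 2 child edges.

2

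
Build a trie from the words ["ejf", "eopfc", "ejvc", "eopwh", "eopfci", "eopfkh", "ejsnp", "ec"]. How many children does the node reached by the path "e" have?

Walk "e" from the root, arriving at one node.
Characters that immediately follow "e" among the stored strings: {c, j, o}.
That node has 3 child edges.

3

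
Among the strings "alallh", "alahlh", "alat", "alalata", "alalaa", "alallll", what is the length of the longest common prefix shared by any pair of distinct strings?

The deepest shared node is where two words last agree before diverging.
e.g. "alalaa" and "alalata" share the prefix "alala" of length 5; no pair shares a longer one.
Longest shared-prefix length: 5

5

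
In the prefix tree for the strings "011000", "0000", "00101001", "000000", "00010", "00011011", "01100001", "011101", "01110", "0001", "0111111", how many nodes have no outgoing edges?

Leaves are exactly the stored words that no other stored word extends.
Those words: "000000", "00010", "00011011", "00101001", "01100001", "011101", "0111111"
Leaf count: 7

7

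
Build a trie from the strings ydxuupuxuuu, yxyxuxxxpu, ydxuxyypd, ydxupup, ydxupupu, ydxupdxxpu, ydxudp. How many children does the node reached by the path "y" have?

The children of the "y" node are the distinct next characters among strings starting with "y".
Characters that immediately follow "y" among the stored strings: {d, x}.
That node has 2 child edges.

2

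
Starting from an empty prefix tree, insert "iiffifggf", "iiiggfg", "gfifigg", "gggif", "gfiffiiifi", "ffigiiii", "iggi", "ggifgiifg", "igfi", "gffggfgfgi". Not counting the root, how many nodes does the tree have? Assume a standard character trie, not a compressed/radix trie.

59

Insert word by word; a character creates a node only if that edge doesn't already exist:
  "iiffifggf" → 9 new (i, i, f, f, i, f, g, g, f)
  "iiiggfg" → prefix "ii" already present; 5 new (i, g, g, f, g)
  "gfifigg" → 7 new (g, f, i, f, i, g, g)
  "gggif" → prefix "g" already present; 4 new (g, g, i, f)
  "gfiffiiifi" → prefix "gfif" already present; 6 new (f, i, i, i, f, i)
  "ffigiiii" → 8 new (f, f, i, g, i, i, i, i)
  "iggi" → prefix "i" already present; 3 new (g, g, i)
  "ggifgiifg" → prefix "gg" already present; 7 new (i, f, g, i, i, f, g)
  "igfi" → prefix "ig" already present; 2 new (f, i)
  "gffggfgfgi" → prefix "gf" already present; 8 new (f, g, g, f, g, f, g, i)
Total nodes = 9 + 5 + 7 + 4 + 6 + 8 + 3 + 7 + 2 + 8 = 59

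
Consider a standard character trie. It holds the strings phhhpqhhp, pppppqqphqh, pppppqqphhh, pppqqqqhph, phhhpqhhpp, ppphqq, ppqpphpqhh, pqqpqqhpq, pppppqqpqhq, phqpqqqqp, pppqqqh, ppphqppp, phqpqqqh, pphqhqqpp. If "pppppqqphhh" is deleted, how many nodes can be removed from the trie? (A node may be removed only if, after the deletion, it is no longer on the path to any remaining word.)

Walk "pppppqqphhh" from the leaf back toward the root, removing each node that no remaining word uses.
The suffix "hh" (2 nodes) is used only by "pppppqqphhh"; the node for "pppppqqph" still has the child "q", so pruning stops there.
Nodes removed: 2

2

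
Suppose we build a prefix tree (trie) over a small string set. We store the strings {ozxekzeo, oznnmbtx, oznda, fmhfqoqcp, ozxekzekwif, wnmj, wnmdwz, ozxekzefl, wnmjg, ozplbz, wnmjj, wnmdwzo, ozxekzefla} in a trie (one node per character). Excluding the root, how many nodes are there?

For each word, the new-node count is its length minus the longest prefix already in the trie:
  "ozxekzeo" → 8 new (o, z, x, e, k, z, e, o)
  "oznnmbtx" → prefix "oz" already present; 6 new (n, n, m, b, t, x)
  "oznda" → prefix "ozn" already present; 2 new (d, a)
  "fmhfqoqcp" → 9 new (f, m, h, f, q, o, q, c, p)
  "ozxekzekwif" → prefix "ozxekze" already present; 4 new (k, w, i, f)
  "wnmj" → 4 new (w, n, m, j)
  "wnmdwz" → prefix "wnm" already present; 3 new (d, w, z)
  "ozxekzefl" → prefix "ozxekze" already present; 2 new (f, l)
  "wnmjg" → prefix "wnmj" already present; 1 new (g)
  "ozplbz" → prefix "oz" already present; 4 new (p, l, b, z)
  "wnmjj" → prefix "wnmj" already present; 1 new (j)
  "wnmdwzo" → prefix "wnmdwz" already present; 1 new (o)
  "ozxekzefla" → prefix "ozxekzefl" already present; 1 new (a)
Total nodes = 8 + 6 + 2 + 9 + 4 + 4 + 3 + 2 + 1 + 4 + 1 + 1 + 1 = 46

46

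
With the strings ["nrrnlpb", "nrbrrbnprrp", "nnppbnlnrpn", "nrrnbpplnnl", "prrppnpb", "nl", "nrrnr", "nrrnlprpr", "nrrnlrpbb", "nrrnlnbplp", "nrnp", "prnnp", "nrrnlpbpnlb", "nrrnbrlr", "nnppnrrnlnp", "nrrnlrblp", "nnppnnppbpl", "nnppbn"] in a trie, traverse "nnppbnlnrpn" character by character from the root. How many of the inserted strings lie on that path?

2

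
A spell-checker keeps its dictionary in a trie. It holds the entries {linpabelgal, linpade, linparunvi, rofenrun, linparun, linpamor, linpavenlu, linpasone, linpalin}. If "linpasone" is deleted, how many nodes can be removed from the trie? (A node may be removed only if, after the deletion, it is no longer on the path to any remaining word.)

A node on "linpasone"'s path can go only if nothing else ends at it or branches off below it.
The suffix "sone" (4 nodes) is used only by "linpasone"; the node for "linpa" still has the child "b", so pruning stops there.
Nodes removed: 4

4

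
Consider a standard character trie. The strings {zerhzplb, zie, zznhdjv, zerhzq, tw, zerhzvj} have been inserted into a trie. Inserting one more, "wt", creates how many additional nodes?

"wt" shares no prefix with any stored word, so all 2 characters open new nodes.
2 − 0 = 2 new nodes.

2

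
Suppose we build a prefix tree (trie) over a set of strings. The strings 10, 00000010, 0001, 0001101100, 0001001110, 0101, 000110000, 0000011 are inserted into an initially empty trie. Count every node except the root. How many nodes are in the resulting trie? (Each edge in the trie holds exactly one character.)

31

Trace insertions, counting only characters that open a new branch:
  "10" → 2 new (1, 0)
  "00000010" → 8 new (0, 0, 0, 0, 0, 0, 1, 0)
  "0001" → prefix "000" already present; 1 new (1)
  "0001101100" → prefix "0001" already present; 6 new (1, 0, 1, 1, 0, 0)
  "0001001110" → prefix "0001" already present; 6 new (0, 0, 1, 1, 1, 0)
  "0101" → prefix "0" already present; 3 new (1, 0, 1)
  "000110000" → prefix "000110" already present; 3 new (0, 0, 0)
  "0000011" → prefix "00000" already present; 2 new (1, 1)
Total nodes = 2 + 8 + 1 + 6 + 6 + 3 + 3 + 2 = 31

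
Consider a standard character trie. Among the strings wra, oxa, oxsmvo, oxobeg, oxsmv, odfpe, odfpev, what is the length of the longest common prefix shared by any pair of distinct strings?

Equivalently: take the maximum, over all pairs, of their longest common prefix length.
e.g. "odfpe" and "odfpev" share the prefix "odfpe" of length 5; no pair shares a longer one.
Longest shared-prefix length: 5

5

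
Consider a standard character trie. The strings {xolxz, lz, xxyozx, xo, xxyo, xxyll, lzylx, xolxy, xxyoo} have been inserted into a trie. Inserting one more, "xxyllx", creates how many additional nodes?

The longest prefix of "xxyllx" already in the trie is "xxyll" (length 5).
So 6 − 5 = 1 new nodes.

1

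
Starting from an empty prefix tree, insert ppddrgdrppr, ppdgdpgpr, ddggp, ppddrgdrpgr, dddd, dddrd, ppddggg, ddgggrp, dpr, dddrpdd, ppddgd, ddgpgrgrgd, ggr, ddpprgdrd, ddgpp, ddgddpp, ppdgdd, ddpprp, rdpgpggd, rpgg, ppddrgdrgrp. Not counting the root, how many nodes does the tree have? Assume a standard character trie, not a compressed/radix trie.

Trace insertions, counting only characters that open a new branch:
  "ppddrgdrppr" → 11 new (p, p, d, d, r, g, d, r, p, p, r)
  "ppdgdpgpr" → prefix "ppd" already present; 6 new (g, d, p, g, p, r)
  "ddggp" → 5 new (d, d, g, g, p)
  "ppddrgdrpgr" → prefix "ppddrgdrp" already present; 2 new (g, r)
  "dddd" → prefix "dd" already present; 2 new (d, d)
  "dddrd" → prefix "ddd" already present; 2 new (r, d)
  "ppddggg" → prefix "ppdd" already present; 3 new (g, g, g)
  "ddgggrp" → prefix "ddgg" already present; 3 new (g, r, p)
  "dpr" → prefix "d" already present; 2 new (p, r)
  "dddrpdd" → prefix "dddr" already present; 3 new (p, d, d)
  "ppddgd" → prefix "ppddg" already present; 1 new (d)
  "ddgpgrgrgd" → prefix "ddg" already present; 7 new (p, g, r, g, r, g, d)
  "ggr" → 3 new (g, g, r)
  "ddpprgdrd" → prefix "dd" already present; 7 new (p, p, r, g, d, r, d)
  "ddgpp" → prefix "ddgp" already present; 1 new (p)
  "ddgddpp" → prefix "ddg" already present; 4 new (d, d, p, p)
  "ppdgdd" → prefix "ppdgd" already present; 1 new (d)
  "ddpprp" → prefix "ddppr" already present; 1 new (p)
  "rdpgpggd" → 8 new (r, d, p, g, p, g, g, d)
  "rpgg" → prefix "r" already present; 3 new (p, g, g)
  "ppddrgdrgrp" → prefix "ppddrgdr" already present; 3 new (g, r, p)
Total nodes = 11 + 6 + 5 + 2 + 2 + 2 + 3 + 3 + 2 + 3 + 1 + 7 + 3 + 7 + 1 + 4 + 1 + 1 + 8 + 3 + 3 = 78

78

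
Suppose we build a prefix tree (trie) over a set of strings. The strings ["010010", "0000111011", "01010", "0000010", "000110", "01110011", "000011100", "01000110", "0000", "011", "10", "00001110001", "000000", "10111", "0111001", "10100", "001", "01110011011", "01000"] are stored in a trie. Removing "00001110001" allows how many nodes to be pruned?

2

After clearing the end-marker at "00001110001", prune upward until reaching a node still needed by another word.
The suffix "01" (2 nodes) is used only by "00001110001"; "000011100" is itself a stored word, so pruning stops there.
Nodes removed: 2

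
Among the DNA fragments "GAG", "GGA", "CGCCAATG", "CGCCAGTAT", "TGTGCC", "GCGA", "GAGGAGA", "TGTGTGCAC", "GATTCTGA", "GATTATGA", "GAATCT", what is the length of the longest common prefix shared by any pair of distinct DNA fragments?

Look for the deepest trie node that still has at least two words in its subtree.
e.g. "CGCCAATG" and "CGCCAGTAT" share the prefix "CGCCA" of length 5; no pair shares a longer one.
Longest shared-prefix length: 5

5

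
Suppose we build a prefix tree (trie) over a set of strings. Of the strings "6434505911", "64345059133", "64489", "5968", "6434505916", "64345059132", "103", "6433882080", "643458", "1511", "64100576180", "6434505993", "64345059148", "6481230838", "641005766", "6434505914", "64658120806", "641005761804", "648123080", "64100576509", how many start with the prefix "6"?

Traverse to the node for "6", then collect every word in that subtree.
Words under "6": 64100576180, 641005761804, 64100576509, 641005766, 6433882080, 6434505911, 64345059132, 64345059133, 6434505914, 64345059148, 6434505916, 6434505993, 643458, 64489, 64658120806, 648123080, 6481230838
Count: 17

17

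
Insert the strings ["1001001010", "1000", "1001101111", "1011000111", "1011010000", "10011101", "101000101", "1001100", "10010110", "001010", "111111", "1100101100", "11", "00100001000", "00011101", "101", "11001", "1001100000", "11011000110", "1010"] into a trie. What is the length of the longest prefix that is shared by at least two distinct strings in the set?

The deepest shared node is where two words last agree before diverging.
e.g. "1001100" and "1001100000" share the prefix "1001100" of length 7; no pair shares a longer one.
Longest shared-prefix length: 7

7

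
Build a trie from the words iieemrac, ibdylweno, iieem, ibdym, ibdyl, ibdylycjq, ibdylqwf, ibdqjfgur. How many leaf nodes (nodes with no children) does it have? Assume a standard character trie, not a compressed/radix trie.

6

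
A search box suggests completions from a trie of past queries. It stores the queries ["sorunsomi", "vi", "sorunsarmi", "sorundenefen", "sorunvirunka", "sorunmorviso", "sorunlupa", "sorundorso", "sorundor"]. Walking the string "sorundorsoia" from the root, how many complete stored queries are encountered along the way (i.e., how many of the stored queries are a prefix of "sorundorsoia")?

Traverse "sorundorsoia" character by character; count nodes along the way that are marked as word ends.
Prefixes of the query that are stored words: "sorundor", "sorundorso"
Count: 2

2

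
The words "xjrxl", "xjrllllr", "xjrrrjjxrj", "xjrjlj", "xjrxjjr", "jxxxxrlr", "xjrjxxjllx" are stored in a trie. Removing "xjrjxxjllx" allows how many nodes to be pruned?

6

Walk "xjrjxxjllx" from the leaf back toward the root, removing each node that no remaining word uses.
The suffix "xxjllx" (6 nodes) is used only by "xjrjxxjllx"; the node for "xjrj" still has the child "l", so pruning stops there.
Nodes removed: 6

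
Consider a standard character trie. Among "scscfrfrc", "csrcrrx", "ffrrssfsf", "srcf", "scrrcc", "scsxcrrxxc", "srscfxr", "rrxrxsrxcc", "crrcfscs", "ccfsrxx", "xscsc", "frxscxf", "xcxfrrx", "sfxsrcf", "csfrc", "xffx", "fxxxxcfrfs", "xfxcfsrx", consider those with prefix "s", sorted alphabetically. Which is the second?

scscfrfrc

Filter for "s…" and sort: "scrrcc", "scscfrfrc", "scsxcrrxxc", "sfxsrcf", "srcf", "srscfxr"
The 2nd is scscfrfrc.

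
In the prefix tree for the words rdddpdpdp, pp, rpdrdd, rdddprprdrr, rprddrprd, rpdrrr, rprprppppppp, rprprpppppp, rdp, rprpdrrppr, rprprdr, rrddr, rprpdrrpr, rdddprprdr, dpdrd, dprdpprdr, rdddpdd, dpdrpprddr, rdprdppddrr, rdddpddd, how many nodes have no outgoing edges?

16

Leaves are exactly the stored words that no other stored word extends.
Those words: "dpdrd", "dpdrpprddr", "dprdpprdr", "pp", "rdddpddd", "rdddpdpdp", "rdddprprdrr", "rdprdppddrr", "rpdrdd", "rpdrrr", "rprddrprd", "rprpdrrppr", "rprpdrrpr", "rprprdr", "rprprppppppp", "rrddr"
Leaf count: 16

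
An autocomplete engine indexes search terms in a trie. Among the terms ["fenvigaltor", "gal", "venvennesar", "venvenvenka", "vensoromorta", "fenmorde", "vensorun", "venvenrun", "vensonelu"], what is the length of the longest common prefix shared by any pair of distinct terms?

6

The deepest shared node is where two words last agree before diverging.
"vensoromorta" and "vensorun" agree on "vensor" (6 characters) before diverging; nothing deeper is shared.
Longest shared-prefix length: 6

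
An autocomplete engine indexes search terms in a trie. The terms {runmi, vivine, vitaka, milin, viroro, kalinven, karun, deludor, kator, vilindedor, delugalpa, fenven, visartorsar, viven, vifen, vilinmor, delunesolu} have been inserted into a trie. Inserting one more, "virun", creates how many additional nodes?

The longest prefix of "virun" already in the trie is "vir" (length 3).
New nodes needed: |"virun"| − 3 = 5 − 3 = 2.

2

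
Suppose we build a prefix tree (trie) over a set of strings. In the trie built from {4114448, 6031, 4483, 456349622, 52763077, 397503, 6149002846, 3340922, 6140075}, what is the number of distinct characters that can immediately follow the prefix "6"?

Follow the path "6" to its node, then look at its outgoing edges.
Distinct next characters after "6": 0, 1.
That node has 2 child edges.

2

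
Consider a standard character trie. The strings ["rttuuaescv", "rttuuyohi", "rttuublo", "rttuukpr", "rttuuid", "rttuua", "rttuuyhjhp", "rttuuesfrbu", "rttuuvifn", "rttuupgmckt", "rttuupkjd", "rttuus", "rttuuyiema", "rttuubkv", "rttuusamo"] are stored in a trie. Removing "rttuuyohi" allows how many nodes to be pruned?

3

Walk "rttuuyohi" from the leaf back toward the root, removing each node that no remaining word uses.
The suffix "ohi" (3 nodes) is used only by "rttuuyohi"; the node for "rttuuy" still has the child "h", so pruning stops there.
Nodes removed: 3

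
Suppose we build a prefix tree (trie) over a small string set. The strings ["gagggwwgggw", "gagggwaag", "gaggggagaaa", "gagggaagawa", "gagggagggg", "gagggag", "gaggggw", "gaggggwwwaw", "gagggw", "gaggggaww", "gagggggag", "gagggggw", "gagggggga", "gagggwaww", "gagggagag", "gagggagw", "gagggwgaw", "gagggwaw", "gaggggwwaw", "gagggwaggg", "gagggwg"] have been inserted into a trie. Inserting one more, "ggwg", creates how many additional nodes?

"g" is already a path in the trie; the remaining "gwg" must be added.
Each of the 3 remaining characters creates one node.

3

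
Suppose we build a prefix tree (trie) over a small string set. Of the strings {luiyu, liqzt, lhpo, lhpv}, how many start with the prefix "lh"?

Traverse to the node for "lh", then collect every word in that subtree.
Matches: "lhpo", "lhpv"
Count: 2

2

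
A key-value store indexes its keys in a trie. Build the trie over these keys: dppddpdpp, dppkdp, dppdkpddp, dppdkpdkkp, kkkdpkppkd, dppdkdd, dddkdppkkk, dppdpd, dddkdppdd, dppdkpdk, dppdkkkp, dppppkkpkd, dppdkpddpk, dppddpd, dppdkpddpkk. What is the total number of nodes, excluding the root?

57

For each word, the new-node count is its length minus the longest prefix already in the trie:
  "dppddpdpp" → 9 new (d, p, p, d, d, p, d, p, p)
  "dppkdp" → prefix "dpp" already present; 3 new (k, d, p)
  "dppdkpddp" → prefix "dppd" already present; 5 new (k, p, d, d, p)
  "dppdkpdkkp" → prefix "dppdkpd" already present; 3 new (k, k, p)
  "kkkdpkppkd" → 10 new (k, k, k, d, p, k, p, p, k, d)
  "dppdkdd" → prefix "dppdk" already present; 2 new (d, d)
  "dddkdppkkk" → prefix "d" already present; 9 new (d, d, k, d, p, p, k, k, k)
  "dppdpd" → prefix "dppd" already present; 2 new (p, d)
  "dddkdppdd" → prefix "dddkdpp" already present; 2 new (d, d)
  "dppdkpdk" → prefix "dppdkpdk" already present; 0 new (none)
  "dppdkkkp" → prefix "dppdk" already present; 3 new (k, k, p)
  "dppppkkpkd" → prefix "dpp" already present; 7 new (p, p, k, k, p, k, d)
  "dppdkpddpk" → prefix "dppdkpddp" already present; 1 new (k)
  "dppddpd" → prefix "dppddpd" already present; 0 new (none)
  "dppdkpddpkk" → prefix "dppdkpddpk" already present; 1 new (k)
Total nodes = 9 + 3 + 5 + 3 + 10 + 2 + 9 + 2 + 2 + 0 + 3 + 7 + 1 + 0 + 1 = 57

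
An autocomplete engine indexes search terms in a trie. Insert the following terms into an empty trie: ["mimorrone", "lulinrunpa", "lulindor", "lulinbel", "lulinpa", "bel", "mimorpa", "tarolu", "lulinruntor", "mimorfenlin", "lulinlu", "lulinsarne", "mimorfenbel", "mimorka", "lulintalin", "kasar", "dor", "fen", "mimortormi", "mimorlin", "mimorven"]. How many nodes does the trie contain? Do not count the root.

86

Trace insertions, counting only characters that open a new branch:
  "mimorrone" → 9 new (m, i, m, o, r, r, o, n, e)
  "lulinrunpa" → 10 new (l, u, l, i, n, r, u, n, p, a)
  "lulindor" → prefix "lulin" already present; 3 new (d, o, r)
  "lulinbel" → prefix "lulin" already present; 3 new (b, e, l)
  "lulinpa" → prefix "lulin" already present; 2 new (p, a)
  "bel" → 3 new (b, e, l)
  "mimorpa" → prefix "mimor" already present; 2 new (p, a)
  "tarolu" → 6 new (t, a, r, o, l, u)
  "lulinruntor" → prefix "lulinrun" already present; 3 new (t, o, r)
  "mimorfenlin" → prefix "mimor" already present; 6 new (f, e, n, l, i, n)
  "lulinlu" → prefix "lulin" already present; 2 new (l, u)
  "lulinsarne" → prefix "lulin" already present; 5 new (s, a, r, n, e)
  "mimorfenbel" → prefix "mimorfen" already present; 3 new (b, e, l)
  "mimorka" → prefix "mimor" already present; 2 new (k, a)
  "lulintalin" → prefix "lulin" already present; 5 new (t, a, l, i, n)
  "kasar" → 5 new (k, a, s, a, r)
  "dor" → 3 new (d, o, r)
  "fen" → 3 new (f, e, n)
  "mimortormi" → prefix "mimor" already present; 5 new (t, o, r, m, i)
  "mimorlin" → prefix "mimor" already present; 3 new (l, i, n)
  "mimorven" → prefix "mimor" already present; 3 new (v, e, n)
Total nodes = 9 + 10 + 3 + 3 + 2 + 3 + 2 + 6 + 3 + 6 + 2 + 5 + 3 + 2 + 5 + 5 + 3 + 3 + 5 + 3 + 3 = 86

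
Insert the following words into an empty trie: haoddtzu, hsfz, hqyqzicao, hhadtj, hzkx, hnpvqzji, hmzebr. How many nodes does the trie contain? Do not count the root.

39

Insert word by word; a character creates a node only if that edge doesn't already exist:
  "haoddtzu" → 8 new (h, a, o, d, d, t, z, u)
  "hsfz" → prefix "h" already present; 3 new (s, f, z)
  "hqyqzicao" → prefix "h" already present; 8 new (q, y, q, z, i, c, a, o)
  "hhadtj" → prefix "h" already present; 5 new (h, a, d, t, j)
  "hzkx" → prefix "h" already present; 3 new (z, k, x)
  "hnpvqzji" → prefix "h" already present; 7 new (n, p, v, q, z, j, i)
  "hmzebr" → prefix "h" already present; 5 new (m, z, e, b, r)
Total nodes = 8 + 3 + 8 + 5 + 3 + 7 + 5 = 39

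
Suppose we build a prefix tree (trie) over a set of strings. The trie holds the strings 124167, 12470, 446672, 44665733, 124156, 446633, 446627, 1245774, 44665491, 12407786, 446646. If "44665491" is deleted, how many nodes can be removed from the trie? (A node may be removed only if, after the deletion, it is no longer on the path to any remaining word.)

Walk "44665491" from the leaf back toward the root, removing each node that no remaining word uses.
The suffix "491" (3 nodes) is used only by "44665491"; the node for "44665" still has the child "7", so pruning stops there.
Nodes removed: 3

3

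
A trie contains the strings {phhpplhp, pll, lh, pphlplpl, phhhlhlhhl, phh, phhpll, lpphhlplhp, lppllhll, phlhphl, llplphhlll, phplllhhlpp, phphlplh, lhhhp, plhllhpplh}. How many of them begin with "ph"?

7

Filter for entries beginning with "ph":
Matches: "phh", "phhhlhlhhl", "phhpll", "phhpplhp", "phlhphl", "phphlplh", "phplllhhlpp"
Count: 7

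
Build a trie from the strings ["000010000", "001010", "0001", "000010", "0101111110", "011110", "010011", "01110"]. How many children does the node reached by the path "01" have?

2

The children of the "01" node are the distinct next characters among strings starting with "01".
Distinct next characters after "01": 0, 1.
That node has 2 child edges.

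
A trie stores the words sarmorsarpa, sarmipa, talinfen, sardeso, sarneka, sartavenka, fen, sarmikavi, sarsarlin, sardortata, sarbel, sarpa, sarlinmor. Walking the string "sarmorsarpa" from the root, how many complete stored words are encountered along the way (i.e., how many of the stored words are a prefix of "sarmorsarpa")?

Traverse "sarmorsarpa" character by character; count nodes along the way that are marked as word ends.
Prefixes of the query that are stored words: "sarmorsarpa"
Count: 1

1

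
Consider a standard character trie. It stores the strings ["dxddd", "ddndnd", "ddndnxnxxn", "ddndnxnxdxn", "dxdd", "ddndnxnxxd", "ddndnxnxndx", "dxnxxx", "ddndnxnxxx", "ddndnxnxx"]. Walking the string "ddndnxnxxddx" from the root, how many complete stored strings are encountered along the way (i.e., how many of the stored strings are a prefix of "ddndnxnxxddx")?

2

Traverse "ddndnxnxxddx" character by character; count nodes along the way that are marked as word ends.
Prefixes of the query that are stored words: "ddndnxnxx", "ddndnxnxxd"
Count: 2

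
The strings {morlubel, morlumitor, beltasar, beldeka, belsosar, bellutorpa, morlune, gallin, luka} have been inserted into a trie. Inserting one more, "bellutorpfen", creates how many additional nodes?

3

Walking "bellutorpfen" from the root, the first 9 characters ("bellutorp") follow existing edges; "f" is the first miss.
So 12 − 9 = 3 new nodes.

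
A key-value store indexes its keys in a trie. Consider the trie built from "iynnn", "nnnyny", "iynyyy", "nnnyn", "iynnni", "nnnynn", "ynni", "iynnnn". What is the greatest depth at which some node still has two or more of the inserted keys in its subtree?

5

Equivalently: take the maximum, over all pairs, of their longest common prefix length.
"iynnn" and "iynnni" agree on "iynnn" (5 characters) before diverging; nothing deeper is shared.
Longest shared-prefix length: 5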